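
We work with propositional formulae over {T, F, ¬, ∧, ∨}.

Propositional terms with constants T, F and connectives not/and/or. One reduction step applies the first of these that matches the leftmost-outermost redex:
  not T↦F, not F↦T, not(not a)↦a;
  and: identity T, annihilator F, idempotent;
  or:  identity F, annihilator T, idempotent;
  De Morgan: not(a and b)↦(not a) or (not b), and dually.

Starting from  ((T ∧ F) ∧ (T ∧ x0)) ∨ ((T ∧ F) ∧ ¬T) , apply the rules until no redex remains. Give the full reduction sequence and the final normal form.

Answer: normal form = F  (in 5 steps)

Derivation:
  start: ((T ∧ F) ∧ (T ∧ x0)) ∨ ((T ∧ F) ∧ ¬T)
  [1] (F ∧ (T ∧ x0)) ∨ ((T ∧ F) ∧ ¬T)
  [2] F ∨ ((T ∧ F) ∧ ¬T)
  [3] (T ∧ F) ∧ ¬T
  [4] F ∧ ¬T
  [5] F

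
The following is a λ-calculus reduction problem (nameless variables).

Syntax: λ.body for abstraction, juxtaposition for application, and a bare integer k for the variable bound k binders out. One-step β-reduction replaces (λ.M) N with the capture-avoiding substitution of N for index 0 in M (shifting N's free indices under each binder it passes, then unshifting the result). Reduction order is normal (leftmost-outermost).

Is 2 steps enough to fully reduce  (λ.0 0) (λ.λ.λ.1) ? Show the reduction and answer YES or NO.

  start: (λ.0 0) (λ.λ.λ.1)
  →1  (λ.λ.λ.1) (λ.λ.λ.1)
  →2  λ.λ.1

Answer: YES — reaches normal form λ.λ.1 in 2 ≤ 2 steps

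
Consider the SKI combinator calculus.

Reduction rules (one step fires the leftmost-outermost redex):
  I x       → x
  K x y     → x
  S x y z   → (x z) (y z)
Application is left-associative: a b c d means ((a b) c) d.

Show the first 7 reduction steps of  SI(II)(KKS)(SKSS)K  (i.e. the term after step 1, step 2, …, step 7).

  start: SI(II)(KKS)(SKSS)K
  [1] I(KKS)(II(KKS))(SKSS)K
  [2] KKS(II(KKS))(SKSS)K
  [3] K(II(KKS))(SKSS)K
  [4] II(KKS)K
  [5] I(KKS)K
  [6] KKSK
  [7] KK

Answer: after 7 steps: KK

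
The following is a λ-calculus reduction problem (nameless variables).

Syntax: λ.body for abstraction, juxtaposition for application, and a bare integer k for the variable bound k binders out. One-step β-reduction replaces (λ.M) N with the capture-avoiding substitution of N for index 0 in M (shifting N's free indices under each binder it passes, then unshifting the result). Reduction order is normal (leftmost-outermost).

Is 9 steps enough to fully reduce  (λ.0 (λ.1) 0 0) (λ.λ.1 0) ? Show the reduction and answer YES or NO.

Answer: YES — reaches normal form λ.λ.1 0 in 6 ≤ 9 steps

Derivation:
  start: (λ.0 (λ.1) 0 0) (λ.λ.1 0)
  [1] (λ.λ.1 0) (λ.λ.λ.1 0) (λ.λ.1 0) (λ.λ.1 0)
  [2] (λ.(λ.λ.λ.1 0) 0) (λ.λ.1 0) (λ.λ.1 0)
  [3] (λ.λ.λ.1 0) (λ.λ.1 0) (λ.λ.1 0)
  [4] (λ.λ.1 0) (λ.λ.1 0)
  [5] λ.(λ.λ.1 0) 0
  [6] λ.λ.1 0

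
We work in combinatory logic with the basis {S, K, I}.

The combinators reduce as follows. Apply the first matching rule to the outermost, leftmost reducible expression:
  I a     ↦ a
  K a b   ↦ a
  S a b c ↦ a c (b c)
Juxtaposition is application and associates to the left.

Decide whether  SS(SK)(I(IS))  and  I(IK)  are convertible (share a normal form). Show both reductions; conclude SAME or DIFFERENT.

Term A:
  start: SS(SK)(I(IS))
  [1] S(I(IS))(SK(I(IS)))
  [2] S(IS)(SK(I(IS)))
  [3] SS(SK(I(IS)))
  [4] SS(SK(IS))
  [5] SS(SKS)

Term B:
  start: I(IK)
  [1] IK
  [2] K

Answer: DIFFERENT — A ⇓ SS(SKS), B ⇓ K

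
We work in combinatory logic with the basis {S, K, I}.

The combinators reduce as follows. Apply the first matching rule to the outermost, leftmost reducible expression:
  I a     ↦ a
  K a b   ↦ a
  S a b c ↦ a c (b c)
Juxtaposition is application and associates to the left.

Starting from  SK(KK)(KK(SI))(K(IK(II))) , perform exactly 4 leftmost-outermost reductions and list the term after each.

  start: SK(KK)(KK(SI))(K(IK(II)))
  →1  K(KK(SI))(KK(KK(SI)))(K(IK(II)))
  →2  KK(SI)(K(IK(II)))
  →3  K(K(IK(II)))
  →4  K(K(K(II)))

Answer: after 4 steps: K(K(K(II)))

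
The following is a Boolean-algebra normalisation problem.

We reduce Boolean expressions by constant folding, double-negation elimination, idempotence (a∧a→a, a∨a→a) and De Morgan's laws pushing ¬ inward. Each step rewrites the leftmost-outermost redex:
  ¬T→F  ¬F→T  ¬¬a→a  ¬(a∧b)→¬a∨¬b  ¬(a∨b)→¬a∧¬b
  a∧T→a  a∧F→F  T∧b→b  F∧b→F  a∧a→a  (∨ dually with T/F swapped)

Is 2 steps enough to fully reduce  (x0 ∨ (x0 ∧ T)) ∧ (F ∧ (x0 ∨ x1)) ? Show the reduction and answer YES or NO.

Answer: NO — after 2 steps the term is x0 ∧ (F ∧ (x0 ∨ x1)), not yet normal

Derivation:
  start: (x0 ∨ (x0 ∧ T)) ∧ (F ∧ (x0 ∨ x1))
  step 1: (x0 ∨ x0) ∧ (F ∧ (x0 ∨ x1))
  step 2: x0 ∧ (F ∧ (x0 ∨ x1))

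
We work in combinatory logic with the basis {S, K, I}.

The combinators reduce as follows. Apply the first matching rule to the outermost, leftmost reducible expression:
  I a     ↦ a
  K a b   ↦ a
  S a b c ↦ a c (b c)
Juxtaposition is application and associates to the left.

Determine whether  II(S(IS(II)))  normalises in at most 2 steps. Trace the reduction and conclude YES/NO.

  start: II(S(IS(II)))
  step 1: I(S(IS(II)))
  step 2: S(IS(II))

Answer: NO — after 2 steps the term is S(IS(II)), not yet normal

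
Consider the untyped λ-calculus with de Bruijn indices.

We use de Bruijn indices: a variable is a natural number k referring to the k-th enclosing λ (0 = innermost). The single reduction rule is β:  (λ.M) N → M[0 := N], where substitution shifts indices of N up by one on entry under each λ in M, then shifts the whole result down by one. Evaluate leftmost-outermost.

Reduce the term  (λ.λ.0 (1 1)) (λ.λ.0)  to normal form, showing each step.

Answer: normal form = λ.0 (λ.0)  (in 2 steps)

Reduction:
  start: (λ.λ.0 (1 1)) (λ.λ.0)
  →1  λ.0 ((λ.λ.0) (λ.λ.0))
  →2  λ.0 (λ.0)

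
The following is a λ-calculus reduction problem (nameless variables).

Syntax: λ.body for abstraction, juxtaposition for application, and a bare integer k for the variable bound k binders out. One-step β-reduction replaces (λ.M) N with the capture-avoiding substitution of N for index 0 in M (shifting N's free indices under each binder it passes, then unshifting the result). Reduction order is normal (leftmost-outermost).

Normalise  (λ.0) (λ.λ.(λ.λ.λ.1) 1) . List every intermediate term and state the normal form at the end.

  start: (λ.0) (λ.λ.(λ.λ.λ.1) 1)
  [1] λ.λ.(λ.λ.λ.1) 1
  [2] λ.λ.λ.λ.1

Answer: normal form = λ.λ.λ.λ.1  (in 2 steps)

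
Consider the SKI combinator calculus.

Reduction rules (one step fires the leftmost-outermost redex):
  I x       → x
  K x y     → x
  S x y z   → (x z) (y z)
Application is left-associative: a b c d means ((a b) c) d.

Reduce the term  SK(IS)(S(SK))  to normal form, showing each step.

Answer: normal form = S(SK)  (in 2 steps)

Derivation:
  start: SK(IS)(S(SK))
  step 1: K(S(SK))(IS(S(SK)))
  step 2: S(SK)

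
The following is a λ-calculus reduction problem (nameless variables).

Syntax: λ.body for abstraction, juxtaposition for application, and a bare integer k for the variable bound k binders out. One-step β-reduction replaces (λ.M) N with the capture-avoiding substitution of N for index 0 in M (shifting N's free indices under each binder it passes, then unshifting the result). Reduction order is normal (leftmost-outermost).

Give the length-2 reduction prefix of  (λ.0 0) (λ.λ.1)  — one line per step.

  start: (λ.0 0) (λ.λ.1)
  [1] (λ.λ.1) (λ.λ.1)
  [2] λ.λ.λ.1

Answer: after 2 steps: λ.λ.λ.1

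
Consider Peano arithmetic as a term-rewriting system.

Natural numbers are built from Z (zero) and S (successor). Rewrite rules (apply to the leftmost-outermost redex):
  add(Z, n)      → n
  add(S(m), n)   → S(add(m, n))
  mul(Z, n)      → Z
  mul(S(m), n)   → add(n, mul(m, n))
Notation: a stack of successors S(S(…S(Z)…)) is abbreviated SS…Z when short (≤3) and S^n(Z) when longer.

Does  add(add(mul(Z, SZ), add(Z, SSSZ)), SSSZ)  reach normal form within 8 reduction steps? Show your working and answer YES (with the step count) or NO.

Answer: YES — reaches normal form S^6(Z) in 7 ≤ 8 steps

Reduction:
  start: add(add(mul(Z, SZ), add(Z, SSSZ)), SSSZ)
  →1  add(add(Z, add(Z, SSSZ)), SSSZ)
  →2  add(add(Z, SSSZ), SSSZ)
  →3  add(SSSZ, SSSZ)
  →4  S(add(SSZ, SSSZ))
  →5  S(S(add(SZ, SSSZ)))
  →6  S(S(S(add(Z, SSSZ))))
  →7  S^6(Z)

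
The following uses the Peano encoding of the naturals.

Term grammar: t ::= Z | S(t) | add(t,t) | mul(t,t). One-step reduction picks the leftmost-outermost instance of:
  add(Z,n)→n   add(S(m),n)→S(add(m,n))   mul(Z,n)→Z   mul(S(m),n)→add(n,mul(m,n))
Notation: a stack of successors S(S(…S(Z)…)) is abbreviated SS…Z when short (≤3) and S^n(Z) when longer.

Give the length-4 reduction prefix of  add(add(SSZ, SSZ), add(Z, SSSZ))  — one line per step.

Answer: after 4 steps: S(S(add(add(Z, SSZ), add(Z, SSSZ))))

Derivation:
  start: add(add(SSZ, SSZ), add(Z, SSSZ))
  [1] add(S(add(SZ, SSZ)), add(Z, SSSZ))
  [2] S(add(add(SZ, SSZ), add(Z, SSSZ)))
  [3] S(add(S(add(Z, SSZ)), add(Z, SSSZ)))
  [4] S(S(add(add(Z, SSZ), add(Z, SSSZ))))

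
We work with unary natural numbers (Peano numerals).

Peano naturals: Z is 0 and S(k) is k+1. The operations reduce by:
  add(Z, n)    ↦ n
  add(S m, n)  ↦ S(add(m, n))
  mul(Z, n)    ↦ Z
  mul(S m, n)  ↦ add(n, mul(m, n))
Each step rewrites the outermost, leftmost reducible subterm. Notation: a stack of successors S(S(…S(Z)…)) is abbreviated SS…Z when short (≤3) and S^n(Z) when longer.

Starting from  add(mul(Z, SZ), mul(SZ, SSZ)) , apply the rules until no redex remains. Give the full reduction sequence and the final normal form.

  start: add(mul(Z, SZ), mul(SZ, SSZ))
  →1  add(Z, mul(SZ, SSZ))
  →2  mul(SZ, SSZ)
  →3  add(SSZ, mul(Z, SSZ))
  →4  S(add(SZ, mul(Z, SSZ)))
  →5  S(S(add(Z, mul(Z, SSZ))))
  →6  S(S(mul(Z, SSZ)))
  →7  SSZ

Answer: normal form = SSZ  (in 7 steps)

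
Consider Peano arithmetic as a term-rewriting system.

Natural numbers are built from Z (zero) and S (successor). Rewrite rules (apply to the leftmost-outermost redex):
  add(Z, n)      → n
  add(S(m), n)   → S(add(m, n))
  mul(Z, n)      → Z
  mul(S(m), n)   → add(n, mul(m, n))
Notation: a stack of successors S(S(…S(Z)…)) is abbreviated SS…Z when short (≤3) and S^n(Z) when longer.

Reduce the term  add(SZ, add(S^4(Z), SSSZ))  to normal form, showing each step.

  start: add(SZ, add(S^4(Z), SSSZ))
  step 1: S(add(Z, add(S^4(Z), SSSZ)))
  step 2: S(add(S^4(Z), SSSZ))
  step 3: S(S(add(SSSZ, SSSZ)))
  step 4: S(S(S(add(SSZ, SSSZ))))
  step 5: S(S(S(S(add(SZ, SSSZ)))))
  step 6: S(S(S(S(S(add(Z, SSSZ))))))
  step 7: S^8(Z)

Answer: normal form = S^8(Z)  (in 7 steps)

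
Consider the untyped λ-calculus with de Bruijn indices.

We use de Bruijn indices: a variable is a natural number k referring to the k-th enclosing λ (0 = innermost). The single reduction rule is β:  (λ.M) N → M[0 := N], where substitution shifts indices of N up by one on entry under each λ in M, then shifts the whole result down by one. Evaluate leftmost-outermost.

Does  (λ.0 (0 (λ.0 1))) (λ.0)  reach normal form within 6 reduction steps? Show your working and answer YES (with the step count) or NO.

Answer: YES — reaches normal form λ.0 (λ.0) in 3 ≤ 6 steps

Working:
  start: (λ.0 (0 (λ.0 1))) (λ.0)
  →1  (λ.0) ((λ.0) (λ.0 (λ.0)))
  →2  (λ.0) (λ.0 (λ.0))
  →3  λ.0 (λ.0)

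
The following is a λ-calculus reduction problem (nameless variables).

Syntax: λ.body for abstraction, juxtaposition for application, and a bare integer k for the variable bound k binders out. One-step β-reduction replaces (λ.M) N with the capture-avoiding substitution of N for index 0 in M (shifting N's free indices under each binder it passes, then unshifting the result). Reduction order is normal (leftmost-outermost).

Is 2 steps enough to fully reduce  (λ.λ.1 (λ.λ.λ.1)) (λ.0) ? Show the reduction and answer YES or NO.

  start: (λ.λ.1 (λ.λ.λ.1)) (λ.0)
  step 1: λ.(λ.0) (λ.λ.λ.1)
  step 2: λ.λ.λ.λ.1

Answer: YES — reaches normal form λ.λ.λ.λ.1 in 2 ≤ 2 steps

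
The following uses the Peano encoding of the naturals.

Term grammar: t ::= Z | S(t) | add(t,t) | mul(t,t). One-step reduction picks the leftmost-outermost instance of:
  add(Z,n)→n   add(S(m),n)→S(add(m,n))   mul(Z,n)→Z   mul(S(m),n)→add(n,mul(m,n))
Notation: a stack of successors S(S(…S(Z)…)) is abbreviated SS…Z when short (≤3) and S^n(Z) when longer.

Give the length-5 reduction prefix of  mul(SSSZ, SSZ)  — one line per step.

Answer: after 5 steps: S(S(add(SSZ, mul(SZ, SSZ))))

Reduction:
  start: mul(SSSZ, SSZ)
  →1  add(SSZ, mul(SSZ, SSZ))
  →2  S(add(SZ, mul(SSZ, SSZ)))
  →3  S(S(add(Z, mul(SSZ, SSZ))))
  →4  S(S(mul(SSZ, SSZ)))
  →5  S(S(add(SSZ, mul(SZ, SSZ))))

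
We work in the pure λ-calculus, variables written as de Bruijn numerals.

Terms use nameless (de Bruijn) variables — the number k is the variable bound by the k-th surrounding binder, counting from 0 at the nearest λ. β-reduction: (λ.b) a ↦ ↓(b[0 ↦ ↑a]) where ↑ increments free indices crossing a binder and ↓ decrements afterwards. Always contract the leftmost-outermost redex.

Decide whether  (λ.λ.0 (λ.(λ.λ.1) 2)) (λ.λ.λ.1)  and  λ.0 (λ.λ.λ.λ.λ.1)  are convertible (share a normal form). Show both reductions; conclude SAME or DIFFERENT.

Answer: SAME — A ⇓ λ.0 (λ.λ.λ.λ.λ.1), B ⇓ λ.0 (λ.λ.λ.λ.λ.1)

Working:
Term A:
  start: (λ.λ.0 (λ.(λ.λ.1) 2)) (λ.λ.λ.1)
  step 1: λ.0 (λ.(λ.λ.1) (λ.λ.λ.1))
  step 2: λ.0 (λ.λ.λ.λ.λ.1)

Term B:
  start: λ.0 (λ.λ.λ.λ.λ.1)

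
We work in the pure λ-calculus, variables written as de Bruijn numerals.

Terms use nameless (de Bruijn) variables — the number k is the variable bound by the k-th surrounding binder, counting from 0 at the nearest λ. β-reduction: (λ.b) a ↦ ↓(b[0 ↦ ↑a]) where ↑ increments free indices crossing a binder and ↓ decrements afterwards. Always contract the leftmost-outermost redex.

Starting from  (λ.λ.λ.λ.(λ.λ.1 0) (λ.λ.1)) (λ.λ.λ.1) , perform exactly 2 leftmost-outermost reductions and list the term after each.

Answer: after 2 steps: λ.λ.λ.λ.(λ.λ.1) 0

Reduction:
  start: (λ.λ.λ.λ.(λ.λ.1 0) (λ.λ.1)) (λ.λ.λ.1)
  [1] λ.λ.λ.(λ.λ.1 0) (λ.λ.1)
  [2] λ.λ.λ.λ.(λ.λ.1) 0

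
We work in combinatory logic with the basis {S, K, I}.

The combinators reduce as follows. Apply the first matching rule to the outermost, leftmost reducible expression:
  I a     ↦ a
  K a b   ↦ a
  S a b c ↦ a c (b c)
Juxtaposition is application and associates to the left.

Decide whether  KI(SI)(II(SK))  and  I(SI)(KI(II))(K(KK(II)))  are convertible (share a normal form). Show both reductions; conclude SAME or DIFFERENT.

Answer: DIFFERENT — A ⇓ SK, B ⇓ K

Derivation:
Term A:
  start: KI(SI)(II(SK))
  →1  I(II(SK))
  →2  II(SK)
  →3  I(SK)
  →4  SK

Term B:
  start: I(SI)(KI(II))(K(KK(II)))
  →1  SI(KI(II))(K(KK(II)))
  →2  I(K(KK(II)))(KI(II)(K(KK(II))))
  →3  K(KK(II))(KI(II)(K(KK(II))))
  →4  KK(II)
  →5  K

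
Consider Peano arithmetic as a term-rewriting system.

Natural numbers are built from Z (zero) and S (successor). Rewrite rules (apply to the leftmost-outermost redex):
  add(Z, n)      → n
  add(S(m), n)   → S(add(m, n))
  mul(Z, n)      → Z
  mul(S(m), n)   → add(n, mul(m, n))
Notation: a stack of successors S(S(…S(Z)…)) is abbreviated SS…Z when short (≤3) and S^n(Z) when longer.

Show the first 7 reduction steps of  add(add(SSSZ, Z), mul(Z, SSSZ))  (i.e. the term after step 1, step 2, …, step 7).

  start: add(add(SSSZ, Z), mul(Z, SSSZ))
  [1] add(S(add(SSZ, Z)), mul(Z, SSSZ))
  [2] S(add(add(SSZ, Z), mul(Z, SSSZ)))
  [3] S(add(S(add(SZ, Z)), mul(Z, SSSZ)))
  [4] S(S(add(add(SZ, Z), mul(Z, SSSZ))))
  [5] S(S(add(S(add(Z, Z)), mul(Z, SSSZ))))
  [6] S(S(S(add(add(Z, Z), mul(Z, SSSZ)))))
  [7] S(S(S(add(Z, mul(Z, SSSZ)))))

Answer: after 7 steps: S(S(S(add(Z, mul(Z, SSSZ)))))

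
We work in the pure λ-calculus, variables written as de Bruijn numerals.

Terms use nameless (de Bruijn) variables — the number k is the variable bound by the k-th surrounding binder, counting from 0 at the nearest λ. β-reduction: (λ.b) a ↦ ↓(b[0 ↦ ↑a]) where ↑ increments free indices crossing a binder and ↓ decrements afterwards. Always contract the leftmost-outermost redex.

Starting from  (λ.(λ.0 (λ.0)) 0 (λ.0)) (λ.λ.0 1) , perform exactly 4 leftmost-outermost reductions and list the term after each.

Answer: after 4 steps: (λ.0) (λ.0)

Reduction:
  start: (λ.(λ.0 (λ.0)) 0 (λ.0)) (λ.λ.0 1)
  [1] (λ.0 (λ.0)) (λ.λ.0 1) (λ.0)
  [2] (λ.λ.0 1) (λ.0) (λ.0)
  [3] (λ.0 (λ.0)) (λ.0)
  [4] (λ.0) (λ.0)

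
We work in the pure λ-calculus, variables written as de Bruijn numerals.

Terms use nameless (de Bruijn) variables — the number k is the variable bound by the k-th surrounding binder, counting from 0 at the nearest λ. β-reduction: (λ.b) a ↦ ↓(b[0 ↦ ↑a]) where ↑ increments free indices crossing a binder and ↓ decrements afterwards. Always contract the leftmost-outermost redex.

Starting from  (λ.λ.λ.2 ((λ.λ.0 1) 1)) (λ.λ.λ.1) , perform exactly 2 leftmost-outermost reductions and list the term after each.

  start: (λ.λ.λ.2 ((λ.λ.0 1) 1)) (λ.λ.λ.1)
  [1] λ.λ.(λ.λ.λ.1) ((λ.λ.0 1) 1)
  [2] λ.λ.λ.λ.1

Answer: after 2 steps: λ.λ.λ.λ.1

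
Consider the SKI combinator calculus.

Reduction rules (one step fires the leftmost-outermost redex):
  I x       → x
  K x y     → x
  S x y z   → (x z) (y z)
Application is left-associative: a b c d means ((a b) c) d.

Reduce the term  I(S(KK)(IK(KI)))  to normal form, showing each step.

Answer: normal form = S(KK)(K(KI))  (in 2 steps)

Reduction:
  start: I(S(KK)(IK(KI)))
  step 1: S(KK)(IK(KI))
  step 2: S(KK)(K(KI))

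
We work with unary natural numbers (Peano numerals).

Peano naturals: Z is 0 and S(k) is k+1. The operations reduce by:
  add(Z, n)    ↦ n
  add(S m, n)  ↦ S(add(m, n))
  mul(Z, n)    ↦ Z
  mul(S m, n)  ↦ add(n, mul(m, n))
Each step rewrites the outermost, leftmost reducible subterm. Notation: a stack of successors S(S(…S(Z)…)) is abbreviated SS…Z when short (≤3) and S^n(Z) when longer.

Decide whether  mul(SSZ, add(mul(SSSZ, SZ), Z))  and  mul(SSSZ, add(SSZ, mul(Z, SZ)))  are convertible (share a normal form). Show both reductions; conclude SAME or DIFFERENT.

Answer: SAME — A ⇓ S^6(Z), B ⇓ S^6(Z)

Reduction:
Term A:
  start: mul(SSZ, add(mul(SSSZ, SZ), Z))
  [1] add(add(mul(SSSZ, SZ), Z), mul(SZ, add(mul(SSSZ, SZ), Z)))
  [2] add(add(add(SZ, mul(SSZ, SZ)), Z), mul(SZ, add(mul(SSSZ, SZ), Z)))
  [3] add(add(S(add(Z, mul(SSZ, SZ))), Z), mul(SZ, add(mul(SSSZ, SZ), Z)))
  [4] add(S(add(add(Z, mul(SSZ, SZ)), Z)), mul(SZ, add(mul(SSSZ, SZ), Z)))
  [5] S(add(add(add(Z, mul(SSZ, SZ)), Z), mul(SZ, add(mul(SSSZ, SZ), Z))))
  [6] S(add(add(mul(SSZ, SZ), Z), mul(SZ, add(mul(SSSZ, SZ), Z))))
  [7] S(add(add(add(SZ, mul(SZ, SZ)), Z), mul(SZ, add(mul(SSSZ, SZ), Z))))
  [8] S(add(add(S(add(Z, mul(SZ, SZ))), Z), mul(SZ, add(mul(SSSZ, SZ), Z))))
  [9] S(add(S(add(add(Z, mul(SZ, SZ)), Z)), mul(SZ, add(mul(SSSZ, SZ), Z))))
  [10] S(S(add(add(add(Z, mul(SZ, SZ)), Z), mul(SZ, add(mul(SSSZ, SZ), Z)))))
  [11] S(S(add(add(mul(SZ, SZ), Z), mul(SZ, add(mul(SSSZ, SZ), Z)))))
  [12] S(S(add(add(add(SZ, mul(Z, SZ)), Z), mul(SZ, add(mul(SSSZ, SZ), Z)))))
  [13] S(S(add(add(S(add(Z, mul(Z, SZ))), Z), mul(SZ, add(mul(SSSZ, SZ), Z)))))
  [14] S(S(add(S(add(add(Z, mul(Z, SZ)), Z)), mul(SZ, add(mul(SSSZ, SZ), Z)))))
  [15] S(S(S(add(add(add(Z, mul(Z, SZ)), Z), mul(SZ, add(mul(SSSZ, SZ), Z))))))
  [16] S(S(S(add(add(mul(Z, SZ), Z), mul(SZ, add(mul(SSSZ, SZ), Z))))))
  [17] S(S(S(add(add(Z, Z), mul(SZ, add(mul(SSSZ, SZ), Z))))))
  [18] S(S(S(add(Z, mul(SZ, add(mul(SSSZ, SZ), Z))))))
  [19] S(S(S(mul(SZ, add(mul(SSSZ, SZ), Z)))))
  [20] S(S(S(add(add(mul(SSSZ, SZ), Z), mul(Z, add(mul(SSSZ, SZ), Z))))))
  [21] S(S(S(add(add(add(SZ, mul(SSZ, SZ)), Z), mul(Z, add(mul(SSSZ, SZ), Z))))))
  [22] S(S(S(add(add(S(add(Z, mul(SSZ, SZ))), Z), mul(Z, add(mul(SSSZ, SZ), Z))))))
  [23] S(S(S(add(S(add(add(Z, mul(SSZ, SZ)), Z)), mul(Z, add(mul(SSSZ, SZ), Z))))))
  [24] S(S(S(S(add(add(add(Z, mul(SSZ, SZ)), Z), mul(Z, add(mul(SSSZ, SZ), Z)))))))
  [25] S(S(S(S(add(add(mul(SSZ, SZ), Z), mul(Z, add(mul(SSSZ, SZ), Z)))))))
  [26] S(S(S(S(add(add(add(SZ, mul(SZ, SZ)), Z), mul(Z, add(mul(SSSZ, SZ), Z)))))))
  [27] S(S(S(S(add(add(S(add(Z, mul(SZ, SZ))), Z), mul(Z, add(mul(SSSZ, SZ), Z)))))))
  [28] S(S(S(S(add(S(add(add(Z, mul(SZ, SZ)), Z)), mul(Z, add(mul(SSSZ, SZ), Z)))))))
  [29] S(S(S(S(S(add(add(add(Z, mul(SZ, SZ)), Z), mul(Z, add(mul(SSSZ, SZ), Z))))))))
  [30] S(S(S(S(S(add(add(mul(SZ, SZ), Z), mul(Z, add(mul(SSSZ, SZ), Z))))))))
  [31] S(S(S(S(S(add(add(add(SZ, mul(Z, SZ)), Z), mul(Z, add(mul(SSSZ, SZ), Z))))))))
  [32] S(S(S(S(S(add(add(S(add(Z, mul(Z, SZ))), Z), mul(Z, add(mul(SSSZ, SZ), Z))))))))
  [33] S(S(S(S(S(add(S(add(add(Z, mul(Z, SZ)), Z)), mul(Z, add(mul(SSSZ, SZ), Z))))))))
  [34] S(S(S(S(S(S(add(add(add(Z, mul(Z, SZ)), Z), mul(Z, add(mul(SSSZ, SZ), Z)))))))))
  [35] S(S(S(S(S(S(add(add(mul(Z, SZ), Z), mul(Z, add(mul(SSSZ, SZ), Z)))))))))
  [36] S(S(S(S(S(S(add(add(Z, Z), mul(Z, add(mul(SSSZ, SZ), Z)))))))))
  [37] S(S(S(S(S(S(add(Z, mul(Z, add(mul(SSSZ, SZ), Z)))))))))
  [38] S(S(S(S(S(S(mul(Z, add(mul(SSSZ, SZ), Z))))))))
  [39] S^6(Z)

Term B:
  start: mul(SSSZ, add(SSZ, mul(Z, SZ)))
  [1] add(add(SSZ, mul(Z, SZ)), mul(SSZ, add(SSZ, mul(Z, SZ))))
  [2] add(S(add(SZ, mul(Z, SZ))), mul(SSZ, add(SSZ, mul(Z, SZ))))
  [3] S(add(add(SZ, mul(Z, SZ)), mul(SSZ, add(SSZ, mul(Z, SZ)))))
  [4] S(add(S(add(Z, mul(Z, SZ))), mul(SSZ, add(SSZ, mul(Z, SZ)))))
  [5] S(S(add(add(Z, mul(Z, SZ)), mul(SSZ, add(SSZ, mul(Z, SZ))))))
  [6] S(S(add(mul(Z, SZ), mul(SSZ, add(SSZ, mul(Z, SZ))))))
  [7] S(S(add(Z, mul(SSZ, add(SSZ, mul(Z, SZ))))))
  [8] S(S(mul(SSZ, add(SSZ, mul(Z, SZ)))))
  [9] S(S(add(add(SSZ, mul(Z, SZ)), mul(SZ, add(SSZ, mul(Z, SZ))))))
  [10] S(S(add(S(add(SZ, mul(Z, SZ))), mul(SZ, add(SSZ, mul(Z, SZ))))))
  [11] S(S(S(add(add(SZ, mul(Z, SZ)), mul(SZ, add(SSZ, mul(Z, SZ)))))))
  [12] S(S(S(add(S(add(Z, mul(Z, SZ))), mul(SZ, add(SSZ, mul(Z, SZ)))))))
  [13] S(S(S(S(add(add(Z, mul(Z, SZ)), mul(SZ, add(SSZ, mul(Z, SZ))))))))
  [14] S(S(S(S(add(mul(Z, SZ), mul(SZ, add(SSZ, mul(Z, SZ))))))))
  [15] S(S(S(S(add(Z, mul(SZ, add(SSZ, mul(Z, SZ))))))))
  [16] S(S(S(S(mul(SZ, add(SSZ, mul(Z, SZ)))))))
  [17] S(S(S(S(add(add(SSZ, mul(Z, SZ)), mul(Z, add(SSZ, mul(Z, SZ))))))))
  [18] S(S(S(S(add(S(add(SZ, mul(Z, SZ))), mul(Z, add(SSZ, mul(Z, SZ))))))))
  [19] S(S(S(S(S(add(add(SZ, mul(Z, SZ)), mul(Z, add(SSZ, mul(Z, SZ)))))))))
  [20] S(S(S(S(S(add(S(add(Z, mul(Z, SZ))), mul(Z, add(SSZ, mul(Z, SZ)))))))))
  [21] S(S(S(S(S(S(add(add(Z, mul(Z, SZ)), mul(Z, add(SSZ, mul(Z, SZ))))))))))
  [22] S(S(S(S(S(S(add(mul(Z, SZ), mul(Z, add(SSZ, mul(Z, SZ))))))))))
  [23] S(S(S(S(S(S(add(Z, mul(Z, add(SSZ, mul(Z, SZ))))))))))
  [24] S(S(S(S(S(S(mul(Z, add(SSZ, mul(Z, SZ)))))))))
  [25] S^6(Z)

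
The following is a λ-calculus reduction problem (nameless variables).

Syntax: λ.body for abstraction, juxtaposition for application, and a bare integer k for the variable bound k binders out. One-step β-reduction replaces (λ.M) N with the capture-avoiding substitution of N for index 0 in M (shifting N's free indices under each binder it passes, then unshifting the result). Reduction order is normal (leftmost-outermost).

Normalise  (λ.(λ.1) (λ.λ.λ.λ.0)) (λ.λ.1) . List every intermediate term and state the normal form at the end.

  start: (λ.(λ.1) (λ.λ.λ.λ.0)) (λ.λ.1)
  step 1: (λ.λ.λ.1) (λ.λ.λ.λ.0)
  step 2: λ.λ.1

Answer: normal form = λ.λ.1  (in 2 steps)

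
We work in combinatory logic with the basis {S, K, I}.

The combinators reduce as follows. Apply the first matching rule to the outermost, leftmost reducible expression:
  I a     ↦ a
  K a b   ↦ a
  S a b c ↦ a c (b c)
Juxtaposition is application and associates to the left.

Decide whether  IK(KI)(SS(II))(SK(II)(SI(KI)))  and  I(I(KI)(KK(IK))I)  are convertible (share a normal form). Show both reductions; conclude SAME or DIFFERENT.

Term A:
  start: IK(KI)(SS(II))(SK(II)(SI(KI)))
  [1] K(KI)(SS(II))(SK(II)(SI(KI)))
  [2] KI(SK(II)(SI(KI)))
  [3] I

Term B:
  start: I(I(KI)(KK(IK))I)
  [1] I(KI)(KK(IK))I
  [2] KI(KK(IK))I
  [3] II
  [4] I

Answer: SAME — A ⇓ I, B ⇓ I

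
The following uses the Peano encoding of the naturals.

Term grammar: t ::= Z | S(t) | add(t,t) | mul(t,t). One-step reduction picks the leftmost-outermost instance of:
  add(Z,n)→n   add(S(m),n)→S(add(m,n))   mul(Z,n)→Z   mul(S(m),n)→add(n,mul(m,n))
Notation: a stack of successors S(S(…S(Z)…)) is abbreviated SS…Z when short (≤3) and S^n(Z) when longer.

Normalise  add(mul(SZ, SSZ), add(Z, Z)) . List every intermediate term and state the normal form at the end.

Answer: normal form = SSZ  (in 9 steps)

Working:
  start: add(mul(SZ, SSZ), add(Z, Z))
  →1  add(add(SSZ, mul(Z, SSZ)), add(Z, Z))
  →2  add(S(add(SZ, mul(Z, SSZ))), add(Z, Z))
  →3  S(add(add(SZ, mul(Z, SSZ)), add(Z, Z)))
  →4  S(add(S(add(Z, mul(Z, SSZ))), add(Z, Z)))
  →5  S(S(add(add(Z, mul(Z, SSZ)), add(Z, Z))))
  →6  S(S(add(mul(Z, SSZ), add(Z, Z))))
  →7  S(S(add(Z, add(Z, Z))))
  →8  S(S(add(Z, Z)))
  →9  SSZ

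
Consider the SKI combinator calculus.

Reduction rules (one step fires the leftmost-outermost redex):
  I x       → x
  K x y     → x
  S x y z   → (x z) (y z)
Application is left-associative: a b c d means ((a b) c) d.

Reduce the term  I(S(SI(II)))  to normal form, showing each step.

Answer: normal form = S(SII)  (in 2 steps)

Derivation:
  start: I(S(SI(II)))
  step 1: S(SI(II))
  step 2: S(SII)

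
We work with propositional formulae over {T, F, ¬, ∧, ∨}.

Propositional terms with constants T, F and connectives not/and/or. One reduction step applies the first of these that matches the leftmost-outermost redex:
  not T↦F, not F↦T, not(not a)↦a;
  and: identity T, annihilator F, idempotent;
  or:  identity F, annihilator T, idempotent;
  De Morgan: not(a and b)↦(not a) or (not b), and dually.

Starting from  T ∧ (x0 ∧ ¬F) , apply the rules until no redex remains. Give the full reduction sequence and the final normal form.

Answer: normal form = x0  (in 3 steps)

Working:
  start: T ∧ (x0 ∧ ¬F)
  [1] x0 ∧ ¬F
  [2] x0 ∧ T
  [3] x0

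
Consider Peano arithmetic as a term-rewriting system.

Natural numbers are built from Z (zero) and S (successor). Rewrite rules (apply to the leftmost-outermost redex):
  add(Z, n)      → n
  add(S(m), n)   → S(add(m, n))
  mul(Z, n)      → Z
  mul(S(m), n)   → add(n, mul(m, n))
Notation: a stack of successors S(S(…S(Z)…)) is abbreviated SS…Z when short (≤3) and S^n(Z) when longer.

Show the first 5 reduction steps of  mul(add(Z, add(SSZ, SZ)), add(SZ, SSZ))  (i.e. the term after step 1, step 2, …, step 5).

  start: mul(add(Z, add(SSZ, SZ)), add(SZ, SSZ))
  step 1: mul(add(SSZ, SZ), add(SZ, SSZ))
  step 2: mul(S(add(SZ, SZ)), add(SZ, SSZ))
  step 3: add(add(SZ, SSZ), mul(add(SZ, SZ), add(SZ, SSZ)))
  step 4: add(S(add(Z, SSZ)), mul(add(SZ, SZ), add(SZ, SSZ)))
  step 5: S(add(add(Z, SSZ), mul(add(SZ, SZ), add(SZ, SSZ))))

Answer: after 5 steps: S(add(add(Z, SSZ), mul(add(SZ, SZ), add(SZ, SSZ))))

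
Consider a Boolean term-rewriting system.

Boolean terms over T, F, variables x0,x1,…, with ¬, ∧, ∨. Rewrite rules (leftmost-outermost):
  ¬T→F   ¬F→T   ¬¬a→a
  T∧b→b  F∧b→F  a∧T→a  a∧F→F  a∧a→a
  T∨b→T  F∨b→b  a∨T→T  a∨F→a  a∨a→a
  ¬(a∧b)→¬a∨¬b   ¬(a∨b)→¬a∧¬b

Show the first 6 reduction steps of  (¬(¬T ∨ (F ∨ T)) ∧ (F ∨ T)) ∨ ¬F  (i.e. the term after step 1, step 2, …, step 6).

  start: (¬(¬T ∨ (F ∨ T)) ∧ (F ∨ T)) ∨ ¬F
  →1  ((¬¬T ∧ ¬(F ∨ T)) ∧ (F ∨ T)) ∨ ¬F
  →2  ((T ∧ ¬(F ∨ T)) ∧ (F ∨ T)) ∨ ¬F
  →3  (¬(F ∨ T) ∧ (F ∨ T)) ∨ ¬F
  →4  ((¬F ∧ ¬T) ∧ (F ∨ T)) ∨ ¬F
  →5  ((T ∧ ¬T) ∧ (F ∨ T)) ∨ ¬F
  →6  (¬T ∧ (F ∨ T)) ∨ ¬F

Answer: after 6 steps: (¬T ∧ (F ∨ T)) ∨ ¬F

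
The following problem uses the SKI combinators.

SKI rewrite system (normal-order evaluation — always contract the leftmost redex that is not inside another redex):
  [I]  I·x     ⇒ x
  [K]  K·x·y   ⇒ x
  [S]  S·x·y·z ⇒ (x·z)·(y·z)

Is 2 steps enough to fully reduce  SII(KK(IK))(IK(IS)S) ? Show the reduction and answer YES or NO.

  start: SII(KK(IK))(IK(IS)S)
  step 1: I(KK(IK))(I(KK(IK)))(IK(IS)S)
  step 2: KK(IK)(I(KK(IK)))(IK(IS)S)

Answer: NO — after 2 steps the term is KK(IK)(I(KK(IK)))(IK(IS)S), not yet normal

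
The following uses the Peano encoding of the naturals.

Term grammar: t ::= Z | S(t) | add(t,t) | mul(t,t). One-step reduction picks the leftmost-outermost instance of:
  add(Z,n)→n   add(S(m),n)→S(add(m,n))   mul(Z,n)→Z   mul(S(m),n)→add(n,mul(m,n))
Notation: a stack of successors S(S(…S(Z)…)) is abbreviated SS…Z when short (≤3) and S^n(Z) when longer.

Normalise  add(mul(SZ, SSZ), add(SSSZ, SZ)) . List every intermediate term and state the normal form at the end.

  start: add(mul(SZ, SSZ), add(SSSZ, SZ))
  →1  add(add(SSZ, mul(Z, SSZ)), add(SSSZ, SZ))
  →2  add(S(add(SZ, mul(Z, SSZ))), add(SSSZ, SZ))
  →3  S(add(add(SZ, mul(Z, SSZ)), add(SSSZ, SZ)))
  →4  S(add(S(add(Z, mul(Z, SSZ))), add(SSSZ, SZ)))
  →5  S(S(add(add(Z, mul(Z, SSZ)), add(SSSZ, SZ))))
  →6  S(S(add(mul(Z, SSZ), add(SSSZ, SZ))))
  →7  S(S(add(Z, add(SSSZ, SZ))))
  →8  S(S(add(SSSZ, SZ)))
  →9  S(S(S(add(SSZ, SZ))))
  →10  S(S(S(S(add(SZ, SZ)))))
  →11  S(S(S(S(S(add(Z, SZ))))))
  →12  S^6(Z)

Answer: normal form = S^6(Z)  (in 12 steps)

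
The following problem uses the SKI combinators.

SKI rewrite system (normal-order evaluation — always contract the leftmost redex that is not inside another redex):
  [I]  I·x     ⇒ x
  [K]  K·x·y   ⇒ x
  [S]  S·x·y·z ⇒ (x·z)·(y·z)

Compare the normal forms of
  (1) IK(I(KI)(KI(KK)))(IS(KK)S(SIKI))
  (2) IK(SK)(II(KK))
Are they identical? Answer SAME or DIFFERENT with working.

Term A:
  start: IK(I(KI)(KI(KK)))(IS(KK)S(SIKI))
  →1  K(I(KI)(KI(KK)))(IS(KK)S(SIKI))
  →2  I(KI)(KI(KK))
  →3  KI(KI(KK))
  →4  I

Term B:
  start: IK(SK)(II(KK))
  →1  K(SK)(II(KK))
  →2  SK

Answer: DIFFERENT — A ⇓ I, B ⇓ SK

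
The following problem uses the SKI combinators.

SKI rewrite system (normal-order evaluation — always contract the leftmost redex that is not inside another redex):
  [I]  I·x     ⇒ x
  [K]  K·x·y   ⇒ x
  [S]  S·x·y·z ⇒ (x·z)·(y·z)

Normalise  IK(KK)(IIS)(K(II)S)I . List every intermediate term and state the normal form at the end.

Answer: normal form = KI  (in 3 steps)

Reduction:
  start: IK(KK)(IIS)(K(II)S)I
  step 1: K(KK)(IIS)(K(II)S)I
  step 2: KK(K(II)S)I
  step 3: KI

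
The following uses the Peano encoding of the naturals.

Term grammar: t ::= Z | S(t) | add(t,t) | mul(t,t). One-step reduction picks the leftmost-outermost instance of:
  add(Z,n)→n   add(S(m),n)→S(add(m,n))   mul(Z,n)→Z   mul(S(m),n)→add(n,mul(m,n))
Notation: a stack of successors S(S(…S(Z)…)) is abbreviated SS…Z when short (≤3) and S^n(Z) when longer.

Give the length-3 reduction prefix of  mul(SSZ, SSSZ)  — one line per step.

  start: mul(SSZ, SSSZ)
  step 1: add(SSSZ, mul(SZ, SSSZ))
  step 2: S(add(SSZ, mul(SZ, SSSZ)))
  step 3: S(S(add(SZ, mul(SZ, SSSZ))))

Answer: after 3 steps: S(S(add(SZ, mul(SZ, SSSZ))))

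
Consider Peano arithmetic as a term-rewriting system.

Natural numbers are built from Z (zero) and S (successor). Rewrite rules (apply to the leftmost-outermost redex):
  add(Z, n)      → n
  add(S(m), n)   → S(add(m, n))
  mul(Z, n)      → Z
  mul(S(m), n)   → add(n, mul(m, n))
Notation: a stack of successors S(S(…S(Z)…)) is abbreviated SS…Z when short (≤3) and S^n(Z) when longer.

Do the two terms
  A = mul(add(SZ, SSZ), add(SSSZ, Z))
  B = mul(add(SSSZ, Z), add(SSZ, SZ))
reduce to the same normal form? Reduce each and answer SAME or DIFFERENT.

Term A:
  start: mul(add(SZ, SSZ), add(SSSZ, Z))
  →1  mul(S(add(Z, SSZ)), add(SSSZ, Z))
  →2  add(add(SSSZ, Z), mul(add(Z, SSZ), add(SSSZ, Z)))
  →3  add(S(add(SSZ, Z)), mul(add(Z, SSZ), add(SSSZ, Z)))
  →4  S(add(add(SSZ, Z), mul(add(Z, SSZ), add(SSSZ, Z))))
  →5  S(add(S(add(SZ, Z)), mul(add(Z, SSZ), add(SSSZ, Z))))
  →6  S(S(add(add(SZ, Z), mul(add(Z, SSZ), add(SSSZ, Z)))))
  →7  S(S(add(S(add(Z, Z)), mul(add(Z, SSZ), add(SSSZ, Z)))))
  →8  S(S(S(add(add(Z, Z), mul(add(Z, SSZ), add(SSSZ, Z))))))
  →9  S(S(S(add(Z, mul(add(Z, SSZ), add(SSSZ, Z))))))
  →10  S(S(S(mul(add(Z, SSZ), add(SSSZ, Z)))))
  →11  S(S(S(mul(SSZ, add(SSSZ, Z)))))
  →12  S(S(S(add(add(SSSZ, Z), mul(SZ, add(SSSZ, Z))))))
  →13  S(S(S(add(S(add(SSZ, Z)), mul(SZ, add(SSSZ, Z))))))
  →14  S(S(S(S(add(add(SSZ, Z), mul(SZ, add(SSSZ, Z)))))))
  →15  S(S(S(S(add(S(add(SZ, Z)), mul(SZ, add(SSSZ, Z)))))))
  →16  S(S(S(S(S(add(add(SZ, Z), mul(SZ, add(SSSZ, Z))))))))
  →17  S(S(S(S(S(add(S(add(Z, Z)), mul(SZ, add(SSSZ, Z))))))))
  →18  S(S(S(S(S(S(add(add(Z, Z), mul(SZ, add(SSSZ, Z)))))))))
  →19  S(S(S(S(S(S(add(Z, mul(SZ, add(SSSZ, Z)))))))))
  →20  S(S(S(S(S(S(mul(SZ, add(SSSZ, Z))))))))
  →21  S(S(S(S(S(S(add(add(SSSZ, Z), mul(Z, add(SSSZ, Z)))))))))
  →22  S(S(S(S(S(S(add(S(add(SSZ, Z)), mul(Z, add(SSSZ, Z)))))))))
  →23  S(S(S(S(S(S(S(add(add(SSZ, Z), mul(Z, add(SSSZ, Z))))))))))
  →24  S(S(S(S(S(S(S(add(S(add(SZ, Z)), mul(Z, add(SSSZ, Z))))))))))
  →25  S(S(S(S(S(S(S(S(add(add(SZ, Z), mul(Z, add(SSSZ, Z)))))))))))
  →26  S(S(S(S(S(S(S(S(add(S(add(Z, Z)), mul(Z, add(SSSZ, Z)))))))))))
  →27  S(S(S(S(S(S(S(S(S(add(add(Z, Z), mul(Z, add(SSSZ, Z))))))))))))
  →28  S(S(S(S(S(S(S(S(S(add(Z, mul(Z, add(SSSZ, Z))))))))))))
  →29  S(S(S(S(S(S(S(S(S(mul(Z, add(SSSZ, Z)))))))))))
  →30  S^9(Z)

Term B:
  start: mul(add(SSSZ, Z), add(SSZ, SZ))
  →1  mul(S(add(SSZ, Z)), add(SSZ, SZ))
  →2  add(add(SSZ, SZ), mul(add(SSZ, Z), add(SSZ, SZ)))
  →3  add(S(add(SZ, SZ)), mul(add(SSZ, Z), add(SSZ, SZ)))
  →4  S(add(add(SZ, SZ), mul(add(SSZ, Z), add(SSZ, SZ))))
  →5  S(add(S(add(Z, SZ)), mul(add(SSZ, Z), add(SSZ, SZ))))
  →6  S(S(add(add(Z, SZ), mul(add(SSZ, Z), add(SSZ, SZ)))))
  →7  S(S(add(SZ, mul(add(SSZ, Z), add(SSZ, SZ)))))
  →8  S(S(S(add(Z, mul(add(SSZ, Z), add(SSZ, SZ))))))
  →9  S(S(S(mul(add(SSZ, Z), add(SSZ, SZ)))))
  →10  S(S(S(mul(S(add(SZ, Z)), add(SSZ, SZ)))))
  →11  S(S(S(add(add(SSZ, SZ), mul(add(SZ, Z), add(SSZ, SZ))))))
  →12  S(S(S(add(S(add(SZ, SZ)), mul(add(SZ, Z), add(SSZ, SZ))))))
  →13  S(S(S(S(add(add(SZ, SZ), mul(add(SZ, Z), add(SSZ, SZ)))))))
  →14  S(S(S(S(add(S(add(Z, SZ)), mul(add(SZ, Z), add(SSZ, SZ)))))))
  →15  S(S(S(S(S(add(add(Z, SZ), mul(add(SZ, Z), add(SSZ, SZ))))))))
  →16  S(S(S(S(S(add(SZ, mul(add(SZ, Z), add(SSZ, SZ))))))))
  →17  S(S(S(S(S(S(add(Z, mul(add(SZ, Z), add(SSZ, SZ)))))))))
  →18  S(S(S(S(S(S(mul(add(SZ, Z), add(SSZ, SZ))))))))
  →19  S(S(S(S(S(S(mul(S(add(Z, Z)), add(SSZ, SZ))))))))
  →20  S(S(S(S(S(S(add(add(SSZ, SZ), mul(add(Z, Z), add(SSZ, SZ)))))))))
  →21  S(S(S(S(S(S(add(S(add(SZ, SZ)), mul(add(Z, Z), add(SSZ, SZ)))))))))
  →22  S(S(S(S(S(S(S(add(add(SZ, SZ), mul(add(Z, Z), add(SSZ, SZ))))))))))
  →23  S(S(S(S(S(S(S(add(S(add(Z, SZ)), mul(add(Z, Z), add(SSZ, SZ))))))))))
  →24  S(S(S(S(S(S(S(S(add(add(Z, SZ), mul(add(Z, Z), add(SSZ, SZ)))))))))))
  →25  S(S(S(S(S(S(S(S(add(SZ, mul(add(Z, Z), add(SSZ, SZ)))))))))))
  →26  S(S(S(S(S(S(S(S(S(add(Z, mul(add(Z, Z), add(SSZ, SZ))))))))))))
  →27  S(S(S(S(S(S(S(S(S(mul(add(Z, Z), add(SSZ, SZ)))))))))))
  →28  S(S(S(S(S(S(S(S(S(mul(Z, add(SSZ, SZ)))))))))))
  →29  S^9(Z)

Answer: SAME — A ⇓ S^9(Z), B ⇓ S^9(Z)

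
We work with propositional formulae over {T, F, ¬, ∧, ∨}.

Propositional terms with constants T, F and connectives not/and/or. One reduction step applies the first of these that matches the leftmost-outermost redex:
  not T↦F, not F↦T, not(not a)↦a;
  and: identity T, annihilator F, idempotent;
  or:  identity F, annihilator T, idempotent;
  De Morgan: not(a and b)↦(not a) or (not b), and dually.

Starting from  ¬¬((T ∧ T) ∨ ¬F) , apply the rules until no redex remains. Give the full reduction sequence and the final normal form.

  start: ¬¬((T ∧ T) ∨ ¬F)
  [1] (T ∧ T) ∨ ¬F
  [2] T ∨ ¬F
  [3] T

Answer: normal form = T  (in 3 steps)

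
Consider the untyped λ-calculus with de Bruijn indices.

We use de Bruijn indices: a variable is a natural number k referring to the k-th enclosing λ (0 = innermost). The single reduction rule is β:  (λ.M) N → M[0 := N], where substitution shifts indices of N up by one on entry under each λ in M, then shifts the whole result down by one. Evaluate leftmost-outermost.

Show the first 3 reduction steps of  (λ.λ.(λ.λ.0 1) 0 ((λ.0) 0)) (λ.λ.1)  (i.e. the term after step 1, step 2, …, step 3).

Answer: after 3 steps: λ.(λ.0) 0 0

Derivation:
  start: (λ.λ.(λ.λ.0 1) 0 ((λ.0) 0)) (λ.λ.1)
  →1  λ.(λ.λ.0 1) 0 ((λ.0) 0)
  →2  λ.(λ.0 1) ((λ.0) 0)
  →3  λ.(λ.0) 0 0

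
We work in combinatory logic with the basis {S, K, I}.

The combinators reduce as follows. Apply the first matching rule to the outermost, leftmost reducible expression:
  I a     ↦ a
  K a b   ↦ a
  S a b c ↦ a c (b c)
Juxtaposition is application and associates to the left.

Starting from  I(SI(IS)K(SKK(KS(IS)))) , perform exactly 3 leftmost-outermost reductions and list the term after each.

Answer: after 3 steps: K(ISK)(SKK(KS(IS)))

Derivation:
  start: I(SI(IS)K(SKK(KS(IS))))
  [1] SI(IS)K(SKK(KS(IS)))
  [2] IK(ISK)(SKK(KS(IS)))
  [3] K(ISK)(SKK(KS(IS)))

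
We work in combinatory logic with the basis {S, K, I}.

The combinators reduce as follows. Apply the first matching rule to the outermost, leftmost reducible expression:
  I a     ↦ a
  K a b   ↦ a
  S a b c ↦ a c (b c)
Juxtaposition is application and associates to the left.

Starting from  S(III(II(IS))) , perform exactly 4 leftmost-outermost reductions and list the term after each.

  start: S(III(II(IS)))
  →1  S(II(II(IS)))
  →2  S(I(II(IS)))
  →3  S(II(IS))
  →4  S(I(IS))

Answer: after 4 steps: S(I(IS))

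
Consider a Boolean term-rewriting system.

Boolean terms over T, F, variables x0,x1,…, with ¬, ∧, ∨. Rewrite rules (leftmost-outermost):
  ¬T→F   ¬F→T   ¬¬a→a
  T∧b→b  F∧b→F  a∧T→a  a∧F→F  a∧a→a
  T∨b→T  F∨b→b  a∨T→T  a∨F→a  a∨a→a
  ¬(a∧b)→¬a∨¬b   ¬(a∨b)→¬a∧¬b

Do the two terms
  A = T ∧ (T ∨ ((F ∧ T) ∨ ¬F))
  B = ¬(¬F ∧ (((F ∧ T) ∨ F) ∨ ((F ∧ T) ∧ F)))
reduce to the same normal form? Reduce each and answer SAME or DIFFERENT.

Term A:
  start: T ∧ (T ∨ ((F ∧ T) ∨ ¬F))
  →1  T ∨ ((F ∧ T) ∨ ¬F)
  →2  T

Term B:
  start: ¬(¬F ∧ (((F ∧ T) ∨ F) ∨ ((F ∧ T) ∧ F)))
  →1  ¬¬F ∨ ¬(((F ∧ T) ∨ F) ∨ ((F ∧ T) ∧ F))
  →2  F ∨ ¬(((F ∧ T) ∨ F) ∨ ((F ∧ T) ∧ F))
  →3  ¬(((F ∧ T) ∨ F) ∨ ((F ∧ T) ∧ F))
  →4  ¬((F ∧ T) ∨ F) ∧ ¬((F ∧ T) ∧ F)
  →5  (¬(F ∧ T) ∧ ¬F) ∧ ¬((F ∧ T) ∧ F)
  →6  ((¬F ∨ ¬T) ∧ ¬F) ∧ ¬((F ∧ T) ∧ F)
  →7  ((T ∨ ¬T) ∧ ¬F) ∧ ¬((F ∧ T) ∧ F)
  →8  (T ∧ ¬F) ∧ ¬((F ∧ T) ∧ F)
  →9  ¬F ∧ ¬((F ∧ T) ∧ F)
  →10  T ∧ ¬((F ∧ T) ∧ F)
  →11  ¬((F ∧ T) ∧ F)
  →12  ¬(F ∧ T) ∨ ¬F
  →13  (¬F ∨ ¬T) ∨ ¬F
  →14  (T ∨ ¬T) ∨ ¬F
  →15  T ∨ ¬F
  →16  T

Answer: SAME — A ⇓ T, B ⇓ T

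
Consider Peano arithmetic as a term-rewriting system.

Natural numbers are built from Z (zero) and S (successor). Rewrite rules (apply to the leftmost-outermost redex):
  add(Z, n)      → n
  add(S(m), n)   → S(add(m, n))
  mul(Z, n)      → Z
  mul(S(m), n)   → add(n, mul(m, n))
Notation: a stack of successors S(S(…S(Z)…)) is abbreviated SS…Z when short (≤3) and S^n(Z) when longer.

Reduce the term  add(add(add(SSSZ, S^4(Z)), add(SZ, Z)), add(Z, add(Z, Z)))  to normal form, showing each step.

Answer: normal form = S^8(Z)  (in 25 steps)

Reduction:
  start: add(add(add(SSSZ, S^4(Z)), add(SZ, Z)), add(Z, add(Z, Z)))
  [1] add(add(S(add(SSZ, S^4(Z))), add(SZ, Z)), add(Z, add(Z, Z)))
  [2] add(S(add(add(SSZ, S^4(Z)), add(SZ, Z))), add(Z, add(Z, Z)))
  [3] S(add(add(add(SSZ, S^4(Z)), add(SZ, Z)), add(Z, add(Z, Z))))
  [4] S(add(add(S(add(SZ, S^4(Z))), add(SZ, Z)), add(Z, add(Z, Z))))
  [5] S(add(S(add(add(SZ, S^4(Z)), add(SZ, Z))), add(Z, add(Z, Z))))
  [6] S(S(add(add(add(SZ, S^4(Z)), add(SZ, Z)), add(Z, add(Z, Z)))))
  [7] S(S(add(add(S(add(Z, S^4(Z))), add(SZ, Z)), add(Z, add(Z, Z)))))
  [8] S(S(add(S(add(add(Z, S^4(Z)), add(SZ, Z))), add(Z, add(Z, Z)))))
  [9] S(S(S(add(add(add(Z, S^4(Z)), add(SZ, Z)), add(Z, add(Z, Z))))))
  [10] S(S(S(add(add(S^4(Z), add(SZ, Z)), add(Z, add(Z, Z))))))
  [11] S(S(S(add(S(add(SSSZ, add(SZ, Z))), add(Z, add(Z, Z))))))
  [12] S(S(S(S(add(add(SSSZ, add(SZ, Z)), add(Z, add(Z, Z)))))))
  [13] S(S(S(S(add(S(add(SSZ, add(SZ, Z))), add(Z, add(Z, Z)))))))
  [14] S(S(S(S(S(add(add(SSZ, add(SZ, Z)), add(Z, add(Z, Z))))))))
  [15] S(S(S(S(S(add(S(add(SZ, add(SZ, Z))), add(Z, add(Z, Z))))))))
  [16] S(S(S(S(S(S(add(add(SZ, add(SZ, Z)), add(Z, add(Z, Z)))))))))
  [17] S(S(S(S(S(S(add(S(add(Z, add(SZ, Z))), add(Z, add(Z, Z)))))))))
  [18] S(S(S(S(S(S(S(add(add(Z, add(SZ, Z)), add(Z, add(Z, Z))))))))))
  [19] S(S(S(S(S(S(S(add(add(SZ, Z), add(Z, add(Z, Z))))))))))
  [20] S(S(S(S(S(S(S(add(S(add(Z, Z)), add(Z, add(Z, Z))))))))))
  [21] S(S(S(S(S(S(S(S(add(add(Z, Z), add(Z, add(Z, Z)))))))))))
  [22] S(S(S(S(S(S(S(S(add(Z, add(Z, add(Z, Z)))))))))))
  [23] S(S(S(S(S(S(S(S(add(Z, add(Z, Z))))))))))
  [24] S(S(S(S(S(S(S(S(add(Z, Z)))))))))
  [25] S^8(Z)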